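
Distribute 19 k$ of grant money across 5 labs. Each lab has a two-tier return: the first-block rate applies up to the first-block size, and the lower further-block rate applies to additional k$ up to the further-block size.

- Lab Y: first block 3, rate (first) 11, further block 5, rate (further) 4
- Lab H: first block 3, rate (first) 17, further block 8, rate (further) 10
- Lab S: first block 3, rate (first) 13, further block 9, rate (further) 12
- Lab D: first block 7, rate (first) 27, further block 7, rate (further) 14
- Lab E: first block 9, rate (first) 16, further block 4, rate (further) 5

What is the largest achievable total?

384

Order all 10 blocks by rate: Lab D/T1 27 > Lab H/T1 17 > Lab E/T1 16 > Lab D/T2 14 > Lab S/T1 13 > Lab S/T2 12 > Lab Y/T1 11 > Lab H/T2 10 > Lab E/T2 5 > Lab Y/T2 4.
Fill Lab D T1 block (7 at 27) — 12 left.
Lab H/T1 (17): +3 — 9 left.
Lab E T1 at 16: fill all 9 — 0 left.
Total = 27×7 + 17×3 + 16×9 = 384.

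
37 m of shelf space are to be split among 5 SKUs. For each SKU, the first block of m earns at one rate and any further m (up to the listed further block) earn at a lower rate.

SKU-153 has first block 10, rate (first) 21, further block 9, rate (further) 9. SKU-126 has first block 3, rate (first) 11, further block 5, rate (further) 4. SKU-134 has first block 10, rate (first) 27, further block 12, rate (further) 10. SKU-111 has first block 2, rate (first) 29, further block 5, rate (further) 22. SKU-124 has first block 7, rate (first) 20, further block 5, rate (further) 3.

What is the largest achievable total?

821

Treat each block as its own option and order by rate: SKU-111/tier1 29 > SKU-134/tier1 27 > SKU-111/tier2 22 > SKU-153/tier1 21 > SKU-124/tier1 20 > SKU-126/tier1 11 > SKU-134/tier2 10 > SKU-153/tier2 9 > SKU-126/tier2 4 > SKU-124/tier2 3.
Fill SKU-111 tier1 block (2 at 29) → 35 left.
SKU-134/tier1 (27): +10 → 25 left.
SKU-111 tier2 at 22: fill all 5 → 20 left.
SKU-153/tier1 (21): +10 → 10 left.
SKU-124/tier1 (20): +7 → 3 left.
Fill SKU-126 tier1 block (3 at 11) → 0 left.
Total = 29×2 + 27×10 + 22×5 + 21×10 + 20×7 + 11×3 = 821.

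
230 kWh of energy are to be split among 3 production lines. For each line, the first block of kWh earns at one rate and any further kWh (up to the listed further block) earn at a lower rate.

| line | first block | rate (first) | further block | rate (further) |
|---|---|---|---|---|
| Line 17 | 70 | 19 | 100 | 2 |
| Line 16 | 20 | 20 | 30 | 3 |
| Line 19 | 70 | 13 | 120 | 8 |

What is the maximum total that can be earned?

Order all 6 blocks by rate: Line 16/T1 20 > Line 17/T1 19 > Line 19/T1 13 > Line 19/T2 8 > Line 16/T2 3 > Line 17/T2 2.
Line 16/T1 (20): +20 → 210 left.
Fill Line 17 T1 block (70 at 19) → 140 left.
Fill Line 19 T1 block (70 at 13) → 70 left.
Line 19/T2: +70 of 120 at 8; pool empty.
Total = 20×20 + 19×70 + 13×70 + 8×70 = 3200.

3200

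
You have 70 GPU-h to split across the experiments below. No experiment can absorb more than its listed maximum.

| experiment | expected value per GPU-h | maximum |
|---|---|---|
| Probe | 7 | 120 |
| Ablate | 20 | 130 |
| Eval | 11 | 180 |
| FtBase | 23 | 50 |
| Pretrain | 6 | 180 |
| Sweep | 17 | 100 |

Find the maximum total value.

Order the experiments by expected value per GPU-h: FtBase 23 > Ablate 20 > Sweep 17 > Eval 11 > Probe 7 > Pretrain 6.
FtBase takes 50 to reach its cap of 50 → 20 left.
Only 20 left; Ablate takes them to reach 20.
Total = 20×20 + 23×50 = 1550.

1550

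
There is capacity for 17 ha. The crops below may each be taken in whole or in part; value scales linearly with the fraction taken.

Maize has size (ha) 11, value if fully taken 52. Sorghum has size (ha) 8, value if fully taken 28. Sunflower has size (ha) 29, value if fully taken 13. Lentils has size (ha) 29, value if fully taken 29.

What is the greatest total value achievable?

73

Sort by value density: Maize 52/11≈4.73, Sorghum 28/8≈3.5, Lentils 29/29≈1, Sunflower 13/29≈0.448.
All 11 ha of Maize fit (value 52) → 6 remain.
Only 6 ha remain; take 6/8 of Sorghum for value 28×6/8 = 21.
Total value = 73.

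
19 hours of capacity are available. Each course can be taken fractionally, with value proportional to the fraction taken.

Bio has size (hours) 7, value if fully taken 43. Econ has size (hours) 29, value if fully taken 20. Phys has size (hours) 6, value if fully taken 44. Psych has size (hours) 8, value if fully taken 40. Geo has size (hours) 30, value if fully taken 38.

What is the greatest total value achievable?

117

Best value per unit of size first: Phys 44/6≈7.33, Bio 43/7≈6.14, Psych 40/8≈5, Geo 38/30≈1.27, Econ 20/29≈0.69.
Take all of Phys (6 hours, value 44) — 13 hours left.
Take all of Bio (7 hours, value 43) — 6 hours left.
Fill the last 6 hours with part of Psych: 6/8 of it earns 30.
Total value = 117.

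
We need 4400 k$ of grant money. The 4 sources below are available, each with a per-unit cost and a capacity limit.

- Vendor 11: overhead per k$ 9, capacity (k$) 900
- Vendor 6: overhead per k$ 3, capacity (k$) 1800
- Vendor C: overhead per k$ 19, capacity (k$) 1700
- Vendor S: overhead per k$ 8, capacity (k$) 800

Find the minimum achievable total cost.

Cheapest first:
Take 1800 from Vendor 6 at 3 → need 2600 more.
Take 800 from Vendor S at 8 → need 1800 more.
Vendor 11 (9): use full 900 → 900 k$ to go.
Vendor C (19): take the remaining 900 → done.
Cost = 1800×3 + 800×8 + 900×9 + 900×19 = 37000.

37000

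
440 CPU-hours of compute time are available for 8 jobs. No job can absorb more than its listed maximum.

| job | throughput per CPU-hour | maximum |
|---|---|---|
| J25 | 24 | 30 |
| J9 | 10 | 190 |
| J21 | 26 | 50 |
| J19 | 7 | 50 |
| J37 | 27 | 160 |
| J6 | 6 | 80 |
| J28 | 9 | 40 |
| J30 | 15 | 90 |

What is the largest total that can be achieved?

8790

Rank by throughput per CPU-hour: J37 27 > J21 26 > J25 24 > J30 15 > J9 10 > J28 9 > J19 7 > J6 6.
Give J37 160 to hit its cap of 160 — 280 left.
J21: +50 to 50 (cap) — 230 left.
J25 takes 30 to reach its cap of 30 — 200 left.
J30: +90 to 90 (cap) — 110 left.
Only 110 left; J9 takes them to reach 110.
Total = 24×30 + 10×110 + 26×50 + 27×160 + 15×90 = 8790.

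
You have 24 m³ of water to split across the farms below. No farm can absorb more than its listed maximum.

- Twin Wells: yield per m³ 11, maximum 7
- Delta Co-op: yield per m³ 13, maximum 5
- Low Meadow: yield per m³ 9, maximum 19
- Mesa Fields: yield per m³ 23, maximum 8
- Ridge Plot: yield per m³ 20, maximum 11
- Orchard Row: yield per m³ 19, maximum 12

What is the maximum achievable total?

499

Rank by yield per m³: Mesa Fields 23 > Ridge Plot 20 > Orchard Row 19 > Delta Co-op 13 > Twin Wells 11 > Low Meadow 9.
Mesa Fields takes 8 to reach its cap of 8 ; 16 left.
Ridge Plot: +11 to 11 (cap) ; 5 left.
Orchard Row has room for 12 but only 5 remain, so it gets 5.
Total = 23×8 + 20×11 + 19×5 = 499.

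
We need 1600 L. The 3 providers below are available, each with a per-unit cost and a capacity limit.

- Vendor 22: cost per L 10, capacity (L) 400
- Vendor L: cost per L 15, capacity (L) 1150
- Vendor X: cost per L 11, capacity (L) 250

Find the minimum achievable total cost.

21000

Cheapest first:
Vendor 22 (10): use full 400 → 1200 L to go.
Vendor X (11): use full 250 → 950 L to go.
Vendor L (15): take the remaining 950 → done.
Cost = 400×10 + 250×11 + 950×15 = 21000.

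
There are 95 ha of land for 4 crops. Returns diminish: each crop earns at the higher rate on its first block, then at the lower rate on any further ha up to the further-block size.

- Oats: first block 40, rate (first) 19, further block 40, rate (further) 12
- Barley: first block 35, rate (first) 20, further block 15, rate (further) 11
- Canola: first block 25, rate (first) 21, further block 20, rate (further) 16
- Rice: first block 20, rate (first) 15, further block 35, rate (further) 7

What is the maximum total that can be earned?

Treat each block as its own option and order by rate: Canola/tier1 21 > Barley/tier1 20 > Oats/tier1 19 > Canola/tier2 16 > Rice/tier1 15 > Oats/tier2 12 > Barley/tier2 11 > Rice/tier2 7.
Canola tier1 at 21: fill all 25 ; 70 left.
Barley/tier1 (20): +35 ; 35 left.
Oats/tier1: +35 of 40 at 19; pool empty.
Total = 21×25 + 20×35 + 19×35 = 1890.

1890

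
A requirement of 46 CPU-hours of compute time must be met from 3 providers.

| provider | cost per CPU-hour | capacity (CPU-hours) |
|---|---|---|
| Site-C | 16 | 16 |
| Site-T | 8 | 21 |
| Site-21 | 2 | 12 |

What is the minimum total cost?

Use providers in increasing cost order.
Site-21 at 2: take all 12 CPU-hours — 34 still needed.
Take 21 from Site-T at 8 — need 13 more.
Site-C (16): take the remaining 13 — done.
Cost = 12×2 + 21×8 + 13×16 = 400.

400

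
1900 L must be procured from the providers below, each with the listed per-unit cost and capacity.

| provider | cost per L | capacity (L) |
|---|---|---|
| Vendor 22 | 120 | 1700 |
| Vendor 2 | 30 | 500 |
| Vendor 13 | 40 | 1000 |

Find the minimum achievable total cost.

Fill from the cheapest provider first.
Vendor 2 at 30: take all 500 L — 1400 still needed.
Take 1000 from Vendor 13 at 40 — need 400 more.
Vendor 22 at 120: take 400 of its 1700 — requirement met.
Cost = 500×30 + 1000×40 + 400×120 = 103000.

103000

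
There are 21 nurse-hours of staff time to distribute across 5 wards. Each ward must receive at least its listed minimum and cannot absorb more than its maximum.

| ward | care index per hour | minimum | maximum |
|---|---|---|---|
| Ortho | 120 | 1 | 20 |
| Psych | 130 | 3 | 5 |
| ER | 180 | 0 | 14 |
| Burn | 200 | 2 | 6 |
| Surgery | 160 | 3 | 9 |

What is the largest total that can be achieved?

3630

Meeting every minimum uses 1+3+0+2+3 = 9 nurse-hours, leaving 12.
Highest care index per hour first: Burn 200 > ER 180 > Surgery 160 > Psych 130 > Ortho 120.
Give Burn 4 more to hit its cap of 6 — 8 left.
Only 8 left; ER takes them to reach 8.
Total = 120×1 + 130×3 + 180×8 + 200×6 + 160×3 = 3630.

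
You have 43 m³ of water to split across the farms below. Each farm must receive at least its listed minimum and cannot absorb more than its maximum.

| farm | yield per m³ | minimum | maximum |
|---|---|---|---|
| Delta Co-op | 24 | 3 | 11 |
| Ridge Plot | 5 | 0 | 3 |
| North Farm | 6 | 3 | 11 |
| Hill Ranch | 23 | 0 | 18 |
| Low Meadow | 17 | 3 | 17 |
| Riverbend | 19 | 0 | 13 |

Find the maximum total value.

899

Meeting every minimum uses 3+0+3+0+3+0 = 9 m³, leaving 34.
Highest yield per m³ first: Delta Co-op 24 > Hill Ranch 23 > Riverbend 19 > Low Meadow 17 > North Farm 6 > Ridge Plot 5.
Delta Co-op: +8 to 11 (cap) ; 26 left.
Hill Ranch takes 18 more to reach its cap of 18 ; 8 left.
Riverbend has room for 13 more but only 8 remain, so it gets 8.
Total = 24×11 + 6×3 + 23×18 + 17×3 + 19×8 = 899.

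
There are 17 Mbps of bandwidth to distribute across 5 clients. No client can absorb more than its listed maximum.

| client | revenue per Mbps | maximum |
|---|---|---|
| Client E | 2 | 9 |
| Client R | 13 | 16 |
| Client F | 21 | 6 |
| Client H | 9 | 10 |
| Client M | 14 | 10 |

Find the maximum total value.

Order the clients by revenue per Mbps: Client F 21 > Client M 14 > Client R 13 > Client H 9 > Client E 2.
Give Client F 6 to hit its cap of 6 ; 11 left.
Client M: +10 to 10 (cap) ; 1 left.
Client R has room for 16 but only 1 remain, so it gets 1.
Total = 13×1 + 21×6 + 14×10 = 279.

279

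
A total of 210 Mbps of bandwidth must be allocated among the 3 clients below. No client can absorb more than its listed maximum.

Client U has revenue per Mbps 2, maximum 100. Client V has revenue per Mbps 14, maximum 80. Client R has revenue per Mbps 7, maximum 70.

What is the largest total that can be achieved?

1730

Order the clients by revenue per Mbps: Client V 14 > Client R 7 > Client U 2.
Client V takes 80 to reach its cap of 80 → 130 left.
Give Client R 70 to hit its cap of 70 → 60 left.
Client U: +60 (room for 100) → 60. Pool exhausted.
Total = 2×60 + 14×80 + 7×70 = 1730.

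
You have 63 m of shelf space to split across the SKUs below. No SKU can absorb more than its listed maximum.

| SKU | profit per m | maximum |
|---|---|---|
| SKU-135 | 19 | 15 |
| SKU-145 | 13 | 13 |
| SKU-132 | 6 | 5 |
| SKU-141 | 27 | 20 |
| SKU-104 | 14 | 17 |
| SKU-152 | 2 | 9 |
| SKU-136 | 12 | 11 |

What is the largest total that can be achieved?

Order the SKUs by profit per m: SKU-141 27 > SKU-135 19 > SKU-104 14 > SKU-145 13 > SKU-136 12 > SKU-132 6 > SKU-152 2.
SKU-141: +20 to 20 (cap) → 43 left.
SKU-135: +15 to 15 (cap) → 28 left.
SKU-104 takes 17 to reach its cap of 17 → 11 left.
SKU-145: +11 (room for 13) → 11. Pool exhausted.
Total = 19×15 + 13×11 + 27×20 + 14×17 = 1206.

1206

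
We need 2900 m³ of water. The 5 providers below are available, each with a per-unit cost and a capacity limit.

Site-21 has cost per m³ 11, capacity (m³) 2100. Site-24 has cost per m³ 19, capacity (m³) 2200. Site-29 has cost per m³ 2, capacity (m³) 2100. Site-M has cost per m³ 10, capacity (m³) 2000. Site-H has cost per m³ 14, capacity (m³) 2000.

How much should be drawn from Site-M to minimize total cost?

800

Cheapest first:
Take 2100 from Site-29 at 2 → need 800 more.
Site-M (10): take the remaining 800 → done.
Site-21, Site-H, Site-24: unused.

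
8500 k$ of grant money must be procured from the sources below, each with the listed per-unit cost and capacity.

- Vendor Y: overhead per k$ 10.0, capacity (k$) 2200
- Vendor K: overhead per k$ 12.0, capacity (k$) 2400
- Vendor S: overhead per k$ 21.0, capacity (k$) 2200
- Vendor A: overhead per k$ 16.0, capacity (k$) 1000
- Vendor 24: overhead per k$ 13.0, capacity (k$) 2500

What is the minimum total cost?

107700

Use sources in increasing cost order.
Take 2200 from Vendor Y at 10.0 → need 6300 more.
Take 2400 from Vendor K at 12.0 → need 3900 more.
Vendor 24 at 13.0: take all 2500 k$ → 1400 still needed.
Take 1000 from Vendor A at 16.0 → need 400 more.
Vendor S at 21.0: take 400 of its 2200 → requirement met.
Cost = 2200×10.0 + 2400×12.0 + 2500×13.0 + 1000×16.0 + 400×21.0 = 107700.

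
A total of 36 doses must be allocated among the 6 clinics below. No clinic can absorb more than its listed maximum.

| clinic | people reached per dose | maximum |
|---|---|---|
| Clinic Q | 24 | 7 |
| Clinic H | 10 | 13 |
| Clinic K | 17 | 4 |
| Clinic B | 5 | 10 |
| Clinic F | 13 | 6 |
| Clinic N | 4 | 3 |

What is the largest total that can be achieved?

Rank by people reached per dose: Clinic Q 24 > Clinic K 17 > Clinic F 13 > Clinic H 10 > Clinic B 5 > Clinic N 4.
Clinic Q takes 7 to reach its cap of 7 — 29 left.
Clinic K: +4 to 4 (cap) — 25 left.
Clinic F takes 6 to reach its cap of 6 — 19 left.
Give Clinic H 13 to hit its cap of 13 — 6 left.
Clinic B has room for 10 but only 6 remain, so it gets 6.
Total = 24×7 + 10×13 + 17×4 + 5×6 + 13×6 = 474.

474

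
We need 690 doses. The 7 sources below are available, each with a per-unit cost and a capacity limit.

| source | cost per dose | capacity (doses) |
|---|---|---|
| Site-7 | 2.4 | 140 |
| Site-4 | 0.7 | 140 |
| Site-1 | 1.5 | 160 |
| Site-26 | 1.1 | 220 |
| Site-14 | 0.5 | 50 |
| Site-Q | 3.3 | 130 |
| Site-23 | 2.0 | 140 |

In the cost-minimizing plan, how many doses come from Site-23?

Use sources in increasing cost order.
Site-14 (0.5): use full 50 → 640 doses to go.
Site-4 (0.7): use full 140 → 500 doses to go.
Site-26 at 1.1: take all 220 doses → 280 still needed.
Site-1 (1.5): use full 160 → 120 doses to go.
Site-23 (2.0): take the remaining 120 → done.
Site-7, Site-Q: unused.

120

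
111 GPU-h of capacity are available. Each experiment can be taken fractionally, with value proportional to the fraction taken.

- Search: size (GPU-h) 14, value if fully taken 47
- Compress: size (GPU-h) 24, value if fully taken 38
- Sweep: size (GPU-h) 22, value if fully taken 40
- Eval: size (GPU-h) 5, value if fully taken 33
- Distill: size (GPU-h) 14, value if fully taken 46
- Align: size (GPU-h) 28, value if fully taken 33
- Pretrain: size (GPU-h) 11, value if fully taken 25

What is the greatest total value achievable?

Sort by value density: Eval 33/5≈6.6, Search 47/14≈3.36, Distill 46/14≈3.29, Pretrain 25/11≈2.27, Sweep 40/22≈1.82, Compress 38/24≈1.58, Align 33/28≈1.18.
Take all of Eval (5 GPU-h, value 33) → 106 GPU-h left.
Take all of Search (14 GPU-h, value 47) → 92 GPU-h left.
Take all of Distill (14 GPU-h, value 46) → 78 GPU-h left.
Take all of Pretrain (11 GPU-h, value 25) → 67 GPU-h left.
Take all of Sweep (22 GPU-h, value 40) → 45 GPU-h left.
Take all of Compress (24 GPU-h, value 38) → 21 GPU-h left.
21 GPU-h left: a 21/28 share of Align gives 33×21/28 = 24.75.
Total value = 253.75.

253.75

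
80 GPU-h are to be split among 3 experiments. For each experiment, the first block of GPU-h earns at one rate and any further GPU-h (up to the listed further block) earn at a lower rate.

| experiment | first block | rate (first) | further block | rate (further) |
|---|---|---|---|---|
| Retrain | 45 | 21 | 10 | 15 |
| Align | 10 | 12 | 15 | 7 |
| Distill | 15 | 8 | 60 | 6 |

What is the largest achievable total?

Order all 6 blocks by rate: Retrain/tier1 21 > Retrain/tier2 15 > Align/tier1 12 > Distill/tier1 8 > Align/tier2 7 > Distill/tier2 6.
Retrain tier1 at 21: fill all 45 → 35 left.
Fill Retrain tier2 block (10 at 15) → 25 left.
Fill Align tier1 block (10 at 12) → 15 left.
Fill Distill tier1 block (15 at 8) → 0 left.
Total = 21×45 + 15×10 + 12×10 + 8×15 = 1335.

1335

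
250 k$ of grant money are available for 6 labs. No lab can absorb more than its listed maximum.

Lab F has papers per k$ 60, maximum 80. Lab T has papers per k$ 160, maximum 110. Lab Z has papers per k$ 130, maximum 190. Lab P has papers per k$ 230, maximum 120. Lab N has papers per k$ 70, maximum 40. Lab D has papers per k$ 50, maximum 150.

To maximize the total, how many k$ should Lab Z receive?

Order the labs by papers per k$: Lab P 230 > Lab T 160 > Lab Z 130 > Lab N 70 > Lab F 60 > Lab D 50.
Give Lab P 120 to hit its cap of 120 — 130 left.
Lab T: +110 to 110 (cap) — 20 left.
Lab Z: +20 (room for 190) → 20. Pool exhausted.

20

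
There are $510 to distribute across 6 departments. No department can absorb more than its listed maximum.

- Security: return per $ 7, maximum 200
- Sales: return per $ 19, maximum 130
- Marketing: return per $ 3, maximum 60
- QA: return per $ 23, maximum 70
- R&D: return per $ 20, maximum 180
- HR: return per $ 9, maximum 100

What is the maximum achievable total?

8790

Highest return per $ first: QA 23 > R&D 20 > Sales 19 > HR 9 > Security 7 > Marketing 3.
Give QA 70 to hit its cap of 70 — 440 left.
R&D: +180 to 180 (cap) — 260 left.
Sales takes 130 to reach its cap of 130 — 130 left.
HR: +100 to 100 (cap) — 30 left.
Security has room for 200 but only 30 remain, so it gets 30.
Total = 7×30 + 19×130 + 23×70 + 20×180 + 9×100 = 8790.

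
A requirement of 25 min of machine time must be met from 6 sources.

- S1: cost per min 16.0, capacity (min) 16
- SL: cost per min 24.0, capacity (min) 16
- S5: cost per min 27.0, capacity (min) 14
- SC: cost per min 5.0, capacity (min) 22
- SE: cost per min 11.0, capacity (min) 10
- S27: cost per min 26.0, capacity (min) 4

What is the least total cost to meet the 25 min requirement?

Use sources in increasing cost order.
SC at 5.0: take all 22 min — 3 still needed.
SE (11.0): take the remaining 3 — done.
S1, SL, S27, S5: unused.
Cost = 22×5.0 + 3×11.0 = 143.

143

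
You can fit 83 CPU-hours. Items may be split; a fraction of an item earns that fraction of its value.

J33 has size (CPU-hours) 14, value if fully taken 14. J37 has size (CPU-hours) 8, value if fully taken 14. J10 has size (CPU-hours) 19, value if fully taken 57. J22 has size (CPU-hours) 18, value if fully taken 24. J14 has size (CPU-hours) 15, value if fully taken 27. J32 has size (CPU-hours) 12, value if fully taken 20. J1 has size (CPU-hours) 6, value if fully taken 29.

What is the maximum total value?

Rank by value-to-size ratio: J1 29/6≈4.83, J10 57/19≈3, J14 27/15≈1.8, J37 14/8≈1.75, J32 20/12≈1.67, J22 24/18≈1.33, J33 14/14≈1.
Take all of J1 (6 CPU-hours, value 29) — 77 CPU-hours left.
J10: take in full, 19 CPU-hours for value 57 — 58 left.
Take all of J14 (15 CPU-hours, value 27) — 43 CPU-hours left.
Take all of J37 (8 CPU-hours, value 14) — 35 CPU-hours left.
All 12 CPU-hours of J32 fit (value 20) — 23 remain.
Take all of J22 (18 CPU-hours, value 24) — 5 CPU-hours left.
5 CPU-hours left: a 5/14 share of J33 gives 14×5/14 = 5.
Total value = 176.

176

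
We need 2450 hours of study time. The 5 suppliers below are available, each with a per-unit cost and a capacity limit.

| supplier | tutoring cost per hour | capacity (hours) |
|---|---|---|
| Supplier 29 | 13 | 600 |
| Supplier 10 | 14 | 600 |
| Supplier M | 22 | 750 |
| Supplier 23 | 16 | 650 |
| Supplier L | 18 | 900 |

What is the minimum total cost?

37400

Use suppliers in increasing cost order.
Supplier 29 (13): use full 600 → 1850 hours to go.
Supplier 10 (14): use full 600 → 1250 hours to go.
Supplier 23 at 16: take all 650 hours → 600 still needed.
Take 600 from Supplier L at 18 to finish.
Supplier M: unused.
Cost = 600×13 + 600×14 + 650×16 + 600×18 = 37400.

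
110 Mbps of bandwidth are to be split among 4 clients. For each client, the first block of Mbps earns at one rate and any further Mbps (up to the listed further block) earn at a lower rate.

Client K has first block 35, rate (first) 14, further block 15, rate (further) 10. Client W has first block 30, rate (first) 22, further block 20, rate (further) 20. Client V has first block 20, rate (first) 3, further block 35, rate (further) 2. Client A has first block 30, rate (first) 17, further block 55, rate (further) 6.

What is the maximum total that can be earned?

1990

Order all 8 blocks by rate: Client W/tier1 22 > Client W/tier2 20 > Client A/tier1 17 > Client K/tier1 14 > Client K/tier2 10 > Client A/tier2 6 > Client V/tier1 3 > Client V/tier2 2.
Fill Client W tier1 block (30 at 22) → 80 left.
Client W/tier2 (20): +20 → 60 left.
Client A tier1 at 17: fill all 30 → 30 left.
Client K tier1 at 14: only 30 left, fill 30.
Total = 22×30 + 20×20 + 17×30 + 14×30 = 1990.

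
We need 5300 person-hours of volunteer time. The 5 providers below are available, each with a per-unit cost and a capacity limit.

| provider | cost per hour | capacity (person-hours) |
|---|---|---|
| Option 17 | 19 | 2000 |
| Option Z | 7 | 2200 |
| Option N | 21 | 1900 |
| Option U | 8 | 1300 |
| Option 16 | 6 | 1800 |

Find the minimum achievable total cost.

36600

Use providers in increasing cost order.
Take 1800 from Option 16 at 6 → need 3500 more.
Option Z (7): use full 2200 → 1300 person-hours to go.
Option U (8): use full 1300 → 0 person-hours to go.
Option 17, Option N: unused.
Cost = 1800×6 + 2200×7 + 1300×8 = 36600.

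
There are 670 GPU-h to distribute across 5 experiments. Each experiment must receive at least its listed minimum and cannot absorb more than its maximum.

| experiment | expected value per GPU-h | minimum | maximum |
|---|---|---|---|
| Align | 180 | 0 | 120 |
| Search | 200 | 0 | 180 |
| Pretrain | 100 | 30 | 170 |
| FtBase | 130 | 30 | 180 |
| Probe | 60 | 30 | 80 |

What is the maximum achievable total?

Meeting every minimum uses 0+0+30+30+30 = 90 GPU-h, leaving 580.
Order the experiments by expected value per GPU-h: Search 200 > Align 180 > FtBase 130 > Pretrain 100 > Probe 60.
Search takes 180 more to reach its cap of 180 — 400 left.
Give Align 120 more to hit its cap of 120 — 280 left.
Give FtBase 150 more to hit its cap of 180 — 130 left.
Pretrain: +130 (room for 140) → 160. Pool exhausted.
Total = 180×120 + 200×180 + 100×160 + 130×180 + 60×30 = 98800.

98800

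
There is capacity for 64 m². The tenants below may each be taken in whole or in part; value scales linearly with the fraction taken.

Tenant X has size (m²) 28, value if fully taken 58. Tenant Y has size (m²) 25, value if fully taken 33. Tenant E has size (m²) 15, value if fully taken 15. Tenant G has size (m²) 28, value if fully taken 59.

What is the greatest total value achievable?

Rank by value-to-size ratio: Tenant G 59/28≈2.11, Tenant X 58/28≈2.07, Tenant Y 33/25≈1.32, Tenant E 15/15≈1.
All 28 m² of Tenant G fit (value 59) — 36 remain.
Take all of Tenant X (28 m², value 58) — 8 m² left.
8 m² left: a 8/25 share of Tenant Y gives 33×8/25 = 10.56.
Total value = 127.56.

127.56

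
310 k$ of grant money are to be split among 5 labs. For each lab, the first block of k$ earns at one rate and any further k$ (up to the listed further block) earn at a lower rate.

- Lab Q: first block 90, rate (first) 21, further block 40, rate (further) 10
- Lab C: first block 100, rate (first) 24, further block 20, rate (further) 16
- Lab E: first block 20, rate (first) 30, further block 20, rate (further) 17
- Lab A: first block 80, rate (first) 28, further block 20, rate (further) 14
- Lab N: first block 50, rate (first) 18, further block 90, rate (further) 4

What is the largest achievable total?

Order all 10 blocks by rate: Lab E/tier1 30 > Lab A/tier1 28 > Lab C/tier1 24 > Lab Q/tier1 21 > Lab N/tier1 18 > Lab E/tier2 17 > Lab C/tier2 16 > Lab A/tier2 14 > Lab Q/tier2 10 > Lab N/tier2 4.
Lab E tier1 at 30: fill all 20 → 290 left.
Lab A/tier1 (28): +80 → 210 left.
Lab C tier1 at 24: fill all 100 → 110 left.
Fill Lab Q tier1 block (90 at 21) → 20 left.
Lab N/tier1: +20 of 50 at 18; pool empty.
Total = 30×20 + 28×80 + 24×100 + 21×90 + 18×20 = 7490.

7490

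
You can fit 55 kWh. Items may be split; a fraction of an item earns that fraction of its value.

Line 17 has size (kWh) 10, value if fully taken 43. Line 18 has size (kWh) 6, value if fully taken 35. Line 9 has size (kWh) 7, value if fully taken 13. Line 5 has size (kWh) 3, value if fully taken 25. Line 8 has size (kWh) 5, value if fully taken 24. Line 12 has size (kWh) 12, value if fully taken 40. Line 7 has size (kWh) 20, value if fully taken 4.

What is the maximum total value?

182.4

Rank by value-to-size ratio: Line 5 25/3≈8.33, Line 18 35/6≈5.83, Line 8 24/5≈4.8, Line 17 43/10≈4.3, Line 12 40/12≈3.33, Line 9 13/7≈1.86, Line 7 4/20≈0.2.
Line 5: take in full, 3 kWh for value 25 ; 52 left.
All 6 kWh of Line 18 fit (value 35) ; 46 remain.
Line 8: take in full, 5 kWh for value 24 ; 41 left.
All 10 kWh of Line 17 fit (value 43) ; 31 remain.
Take all of Line 12 (12 kWh, value 40) ; 19 kWh left.
Line 9: take in full, 7 kWh for value 13 ; 12 left.
12 kWh left: a 12/20 share of Line 7 gives 4×12/20 = 2.4.
Total value = 182.4.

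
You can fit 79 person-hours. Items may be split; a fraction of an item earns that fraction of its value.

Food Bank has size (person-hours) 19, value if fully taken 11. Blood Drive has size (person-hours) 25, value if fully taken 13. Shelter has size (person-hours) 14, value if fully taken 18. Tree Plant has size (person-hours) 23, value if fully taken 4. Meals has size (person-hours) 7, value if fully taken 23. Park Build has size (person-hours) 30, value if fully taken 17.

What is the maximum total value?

73.68

Rank by value-to-size ratio: Meals 23/7≈3.29, Shelter 18/14≈1.29, Food Bank 11/19≈0.579, Park Build 17/30≈0.567, Blood Drive 13/25≈0.52, Tree Plant 4/23≈0.174.
All 7 person-hours of Meals fit (value 23) ; 72 remain.
All 14 person-hours of Shelter fit (value 18) ; 58 remain.
All 19 person-hours of Food Bank fit (value 11) ; 39 remain.
Take all of Park Build (30 person-hours, value 17) ; 9 person-hours left.
Fill the last 9 person-hours with part of Blood Drive: 9/25 of it earns 4.68.
Total value = 73.68.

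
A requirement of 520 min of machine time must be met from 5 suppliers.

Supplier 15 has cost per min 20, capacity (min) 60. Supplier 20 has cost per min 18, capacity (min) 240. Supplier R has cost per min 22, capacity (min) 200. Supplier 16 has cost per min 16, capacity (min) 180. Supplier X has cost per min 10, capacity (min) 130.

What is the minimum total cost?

Fill from the cheapest supplier first.
Take 130 from Supplier X at 10 ; need 390 more.
Take 180 from Supplier 16 at 16 ; need 210 more.
Supplier 20 (18): take the remaining 210 ; done.
Supplier 15, Supplier R: unused.
Cost = 130×10 + 180×16 + 210×18 = 7960.

7960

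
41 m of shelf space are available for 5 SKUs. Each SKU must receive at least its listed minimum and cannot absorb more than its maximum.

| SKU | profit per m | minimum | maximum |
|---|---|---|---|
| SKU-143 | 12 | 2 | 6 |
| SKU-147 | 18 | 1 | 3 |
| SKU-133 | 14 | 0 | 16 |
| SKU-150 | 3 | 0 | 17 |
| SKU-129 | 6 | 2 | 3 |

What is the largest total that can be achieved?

Meeting every minimum uses 2+1+0+0+2 = 5 m, leaving 36.
Order the SKUs by profit per m: SKU-147 18 > SKU-133 14 > SKU-143 12 > SKU-129 6 > SKU-150 3.
Give SKU-147 2 more to hit its cap of 3 → 34 left.
SKU-133: +16 to 16 (cap) → 18 left.
SKU-143: +4 to 6 (cap) → 14 left.
Give SKU-129 1 more to hit its cap of 3 → 13 left.
SKU-150 has room for 17 more but only 13 remain, so it gets 13.
Total = 12×6 + 18×3 + 14×16 + 3×13 + 6×3 = 407.

407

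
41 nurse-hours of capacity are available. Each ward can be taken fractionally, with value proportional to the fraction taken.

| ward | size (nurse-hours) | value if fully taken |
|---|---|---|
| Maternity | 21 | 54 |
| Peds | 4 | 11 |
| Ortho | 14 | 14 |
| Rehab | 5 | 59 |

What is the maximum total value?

Best value per unit of size first: Rehab 59/5≈11.8, Peds 11/4≈2.75, Maternity 54/21≈2.57, Ortho 14/14≈1.
All 5 nurse-hours of Rehab fit (value 59) ; 36 remain.
All 4 nurse-hours of Peds fit (value 11) ; 32 remain.
All 21 nurse-hours of Maternity fit (value 54) ; 11 remain.
Fill the last 11 nurse-hours with part of Ortho: 11/14 of it earns 11.
Total value = 135.

135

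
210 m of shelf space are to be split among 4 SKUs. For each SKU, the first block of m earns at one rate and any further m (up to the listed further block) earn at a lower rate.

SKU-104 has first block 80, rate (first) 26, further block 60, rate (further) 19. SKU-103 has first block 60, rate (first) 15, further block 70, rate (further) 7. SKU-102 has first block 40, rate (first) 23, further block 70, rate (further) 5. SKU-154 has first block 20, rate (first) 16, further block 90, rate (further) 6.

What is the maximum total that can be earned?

4610

Treat each block as its own option and order by rate: SKU-104/tier1 26 > SKU-102/tier1 23 > SKU-104/tier2 19 > SKU-154/tier1 16 > SKU-103/tier1 15 > SKU-103/tier2 7 > SKU-154/tier2 6 > SKU-102/tier2 5.
SKU-104/tier1 (26): +80 — 130 left.
SKU-102/tier1 (23): +40 — 90 left.
SKU-104/tier2 (19): +60 — 30 left.
SKU-154 tier1 at 16: fill all 20 — 10 left.
SKU-103/tier1: +10 of 60 at 15; pool empty.
Total = 26×80 + 23×40 + 19×60 + 16×20 + 15×10 = 4610.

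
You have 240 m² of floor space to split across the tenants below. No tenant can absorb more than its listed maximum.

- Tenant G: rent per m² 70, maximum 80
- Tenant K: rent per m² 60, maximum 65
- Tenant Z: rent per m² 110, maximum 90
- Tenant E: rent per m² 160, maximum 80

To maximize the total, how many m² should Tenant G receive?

Rank by rent per m²: Tenant E 160 > Tenant Z 110 > Tenant G 70 > Tenant K 60.
Give Tenant E 80 to hit its cap of 80 — 160 left.
Tenant Z: +90 to 90 (cap) — 70 left.
Only 70 left; Tenant G takes them to reach 70.

70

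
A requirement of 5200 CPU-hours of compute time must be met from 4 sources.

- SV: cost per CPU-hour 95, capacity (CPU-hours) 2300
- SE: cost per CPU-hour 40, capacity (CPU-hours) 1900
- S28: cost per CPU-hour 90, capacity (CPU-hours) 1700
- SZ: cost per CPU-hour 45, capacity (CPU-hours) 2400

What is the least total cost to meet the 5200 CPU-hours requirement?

Use sources in increasing cost order.
Take 1900 from SE at 40 → need 3300 more.
SZ at 45: take all 2400 CPU-hours → 900 still needed.
S28 (90): take the remaining 900 → done.
SV: unused.
Cost = 1900×40 + 2400×45 + 900×90 = 265000.

265000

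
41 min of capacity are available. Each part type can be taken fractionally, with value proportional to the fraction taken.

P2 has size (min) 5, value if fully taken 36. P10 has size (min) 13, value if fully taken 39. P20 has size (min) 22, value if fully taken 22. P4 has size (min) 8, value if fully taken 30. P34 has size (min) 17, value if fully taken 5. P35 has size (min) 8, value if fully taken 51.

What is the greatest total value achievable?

Rank by value-to-size ratio: P2 36/5≈7.2, P35 51/8≈6.38, P4 30/8≈3.75, P10 39/13≈3, P20 22/22≈1, P34 5/17≈0.294.
All 5 min of P2 fit (value 36) — 36 remain.
P35: take in full, 8 min for value 51 — 28 left.
P4: take in full, 8 min for value 30 — 20 left.
P10: take in full, 13 min for value 39 — 7 left.
Fill the last 7 min with part of P20: 7/22 of it earns 7.
Total value = 163.

163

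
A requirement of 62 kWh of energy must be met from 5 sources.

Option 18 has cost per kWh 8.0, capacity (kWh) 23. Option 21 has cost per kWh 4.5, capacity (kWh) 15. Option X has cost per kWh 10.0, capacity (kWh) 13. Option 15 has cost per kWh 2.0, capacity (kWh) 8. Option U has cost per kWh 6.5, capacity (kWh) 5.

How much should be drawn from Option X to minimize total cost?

11

Fill from the cheapest source first.
Option 15 (2.0): use full 8 → 54 kWh to go.
Take 15 from Option 21 at 4.5 → need 39 more.
Option U (6.5): use full 5 → 34 kWh to go.
Option 18 at 8.0: take all 23 kWh → 11 still needed.
Take 11 from Option X at 10.0 to finish.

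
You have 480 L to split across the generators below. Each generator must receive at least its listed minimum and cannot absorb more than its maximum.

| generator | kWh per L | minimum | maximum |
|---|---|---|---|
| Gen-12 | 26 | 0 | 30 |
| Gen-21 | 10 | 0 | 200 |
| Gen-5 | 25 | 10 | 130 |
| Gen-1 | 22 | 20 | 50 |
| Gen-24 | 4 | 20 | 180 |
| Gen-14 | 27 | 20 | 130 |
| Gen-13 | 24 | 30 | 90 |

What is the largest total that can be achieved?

Meeting every minimum uses 0+0+10+20+20+20+30 = 100 L, leaving 380.
Highest kWh per L first: Gen-14 27 > Gen-12 26 > Gen-5 25 > Gen-13 24 > Gen-1 22 > Gen-21 10 > Gen-24 4.
Give Gen-14 110 more to hit its cap of 130 — 270 left.
Gen-12 takes 30 more to reach its cap of 30 — 240 left.
Gen-5: +120 to 130 (cap) — 120 left.
Gen-13 takes 60 more to reach its cap of 90 — 60 left.
Give Gen-1 30 more to hit its cap of 50 — 30 left.
Gen-21: +30 (room for 200) → 30. Pool exhausted.
Total = 26×30 + 10×30 + 25×130 + 22×50 + 4×20 + 27×130 + 24×90 = 11180.

11180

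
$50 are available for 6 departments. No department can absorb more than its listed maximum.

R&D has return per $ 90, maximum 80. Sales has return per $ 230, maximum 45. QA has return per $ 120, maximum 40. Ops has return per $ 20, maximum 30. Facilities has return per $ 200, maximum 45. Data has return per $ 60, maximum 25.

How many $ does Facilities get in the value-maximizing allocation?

5

Rank by return per $: Sales 230 > Facilities 200 > QA 120 > R&D 90 > Data 60 > Ops 20.
Give Sales 45 to hit its cap of 45 → 5 left.
Facilities: +5 (room for 45) → 5. Pool exhausted.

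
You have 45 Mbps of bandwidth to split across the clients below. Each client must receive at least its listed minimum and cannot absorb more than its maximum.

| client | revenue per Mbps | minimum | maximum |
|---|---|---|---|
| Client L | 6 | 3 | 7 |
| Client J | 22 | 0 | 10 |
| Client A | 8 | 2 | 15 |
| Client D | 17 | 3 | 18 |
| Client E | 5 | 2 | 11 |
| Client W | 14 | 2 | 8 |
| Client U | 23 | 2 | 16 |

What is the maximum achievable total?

Meeting every minimum uses 3+0+2+3+2+2+2 = 14 Mbps, leaving 31.
Order the clients by revenue per Mbps: Client U 23 > Client J 22 > Client D 17 > Client W 14 > Client A 8 > Client L 6 > Client E 5.
Client U: +14 to 16 (cap) → 17 left.
Client J takes 10 more to reach its cap of 10 → 7 left.
Client D: +7 (room for 15) → 10. Pool exhausted.
Total = 6×3 + 22×10 + 8×2 + 17×10 + 5×2 + 14×2 + 23×16 = 830.

830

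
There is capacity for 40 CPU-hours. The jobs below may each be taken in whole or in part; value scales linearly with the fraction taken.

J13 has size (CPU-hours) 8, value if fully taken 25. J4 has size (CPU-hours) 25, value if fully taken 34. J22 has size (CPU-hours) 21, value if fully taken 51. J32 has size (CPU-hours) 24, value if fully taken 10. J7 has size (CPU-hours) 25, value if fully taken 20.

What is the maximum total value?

90.96

Sort by value density: J13 25/8≈3.12, J22 51/21≈2.43, J4 34/25≈1.36, J7 20/25≈0.8, J32 10/24≈0.417.
Take all of J13 (8 CPU-hours, value 25) — 32 CPU-hours left.
Take all of J22 (21 CPU-hours, value 51) — 11 CPU-hours left.
Only 11 CPU-hours remain; take 11/25 of J4 for value 34×11/25 = 14.96.
Total value = 90.96.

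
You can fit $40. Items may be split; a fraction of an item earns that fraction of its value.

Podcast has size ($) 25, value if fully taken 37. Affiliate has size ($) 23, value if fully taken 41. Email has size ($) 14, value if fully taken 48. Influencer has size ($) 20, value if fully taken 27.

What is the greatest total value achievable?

93.44

Rank by value-to-size ratio: Email 48/14≈3.43, Affiliate 41/23≈1.78, Podcast 37/25≈1.48, Influencer 27/20≈1.35.
Take all of Email (14 $, value 48) ; 26 $ left.
Affiliate: take in full, 23 $ for value 41 ; 3 left.
Fill the last 3 $ with part of Podcast: 3/25 of it earns 4.44.
Total value = 93.44.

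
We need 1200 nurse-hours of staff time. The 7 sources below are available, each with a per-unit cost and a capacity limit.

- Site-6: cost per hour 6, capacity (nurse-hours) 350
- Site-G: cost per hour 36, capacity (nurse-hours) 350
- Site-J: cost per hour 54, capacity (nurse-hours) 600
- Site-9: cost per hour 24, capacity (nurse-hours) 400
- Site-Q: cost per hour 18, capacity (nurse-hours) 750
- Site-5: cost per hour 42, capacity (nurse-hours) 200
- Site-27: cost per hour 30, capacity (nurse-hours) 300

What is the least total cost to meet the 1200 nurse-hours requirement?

Fill from the cheapest source first.
Site-6 (6): use full 350 — 850 nurse-hours to go.
Take 750 from Site-Q at 18 — need 100 more.
Take 100 from Site-9 at 24 to finish.
Site-27, Site-G, Site-5, Site-J: unused.
Cost = 350×6 + 750×18 + 100×24 = 18000.

18000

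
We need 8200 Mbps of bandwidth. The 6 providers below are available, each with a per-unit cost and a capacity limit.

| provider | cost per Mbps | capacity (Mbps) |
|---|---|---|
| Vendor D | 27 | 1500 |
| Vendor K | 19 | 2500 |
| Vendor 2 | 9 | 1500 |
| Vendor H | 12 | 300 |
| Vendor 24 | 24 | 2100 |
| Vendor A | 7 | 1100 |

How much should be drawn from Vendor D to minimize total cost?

Cheapest first:
Vendor A (7): use full 1100 → 7100 Mbps to go.
Vendor 2 (9): use full 1500 → 5600 Mbps to go.
Vendor H at 12: take all 300 Mbps → 5300 still needed.
Take 2500 from Vendor K at 19 → need 2800 more.
Vendor 24 at 24: take all 2100 Mbps → 700 still needed.
Take 700 from Vendor D at 27 to finish.

700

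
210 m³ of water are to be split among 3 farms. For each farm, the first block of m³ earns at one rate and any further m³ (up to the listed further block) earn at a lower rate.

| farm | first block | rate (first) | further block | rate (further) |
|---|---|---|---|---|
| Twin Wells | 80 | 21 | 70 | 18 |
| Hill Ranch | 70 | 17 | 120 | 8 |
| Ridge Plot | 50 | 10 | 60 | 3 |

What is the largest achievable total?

3960

Rank every tier by rate: Twin Wells/tier1 21 > Twin Wells/tier2 18 > Hill Ranch/tier1 17 > Ridge Plot/tier1 10 > Hill Ranch/tier2 8 > Ridge Plot/tier2 3.
Fill Twin Wells tier1 block (80 at 21) → 130 left.
Fill Twin Wells tier2 block (70 at 18) → 60 left.
Hill Ranch tier1 at 17: only 60 left, fill 60.
Total = 21×80 + 18×70 + 17×60 = 3960.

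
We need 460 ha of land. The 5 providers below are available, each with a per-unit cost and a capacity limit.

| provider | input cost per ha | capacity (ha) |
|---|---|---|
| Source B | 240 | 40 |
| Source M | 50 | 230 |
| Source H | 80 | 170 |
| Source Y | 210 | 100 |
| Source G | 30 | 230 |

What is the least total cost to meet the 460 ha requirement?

18400

Cheapest first:
Source G (30): use full 230 ; 230 ha to go.
Source M at 50: take all 230 ha ; 0 still needed.
Source H, Source Y, Source B: unused.
Cost = 230×30 + 230×50 = 18400.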